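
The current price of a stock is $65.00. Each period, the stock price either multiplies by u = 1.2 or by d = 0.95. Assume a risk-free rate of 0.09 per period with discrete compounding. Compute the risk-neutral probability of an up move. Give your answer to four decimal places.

Risk-neutral probability p = (1 + 0.09 − 0.95)/(1.2 − 0.95) = 0.1400/0.2500 = 0.5600

p = 0.5600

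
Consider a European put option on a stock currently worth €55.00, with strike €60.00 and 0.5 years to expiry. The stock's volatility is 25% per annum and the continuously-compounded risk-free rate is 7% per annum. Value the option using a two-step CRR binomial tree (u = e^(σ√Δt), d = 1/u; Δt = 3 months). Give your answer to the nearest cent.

€5.92

CRR parameters: u = e^(σ√Δt) = e^(0.25·√0.25) = 1.1331, d = 1/u = 0.8825
Per-period rate: rΔt = 0.07·0.25 = 0.0175, so R = e^0.0175 = 1.0177
Risk-neutral probability p = (e^0.0175 − 0.8825)/(1.1331 − 0.8825) = 0.1352/0.2507 = 0.5392
Terminal stock prices: S_uu = 70.62, S_ud = 55, S_dd = 42.83
Terminal payoffs (K − S): max(-10.62, 0) = 0, max(5, 0) = 5, max(17.17, 0) = 17.17
Node u (S = 62.32): V_u = e^(−0.0175)·[0.5392·0.0000 + 0.4608·5.0000] = 2.2639
Node d (S = 48.54): V_d = e^(−0.0175)·[0.5392·5.0000 + 0.4608·17.1660] = 10.4218
Node 0 (S = 55): V_0 = e^(−0.0175)·[0.5392·2.2639 + 0.4608·10.4218] = 5.9184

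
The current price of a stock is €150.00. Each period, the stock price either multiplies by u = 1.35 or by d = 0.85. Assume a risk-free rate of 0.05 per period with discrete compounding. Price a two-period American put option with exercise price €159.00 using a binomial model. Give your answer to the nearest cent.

Risk-neutral probability p = (1 + 0.05 − 0.85)/(1.35 − 0.85) = 0.2000/0.5000 = 0.4000
Terminal stock prices: S_uu = 273.4, S_ud = 172.1, S_dd = 108.4
Terminal payoffs (K − S): max(-114.4, 0) = 0, max(-13.12, 0) = 0, max(50.63, 0) = 50.63
Node u (S = 202.5): continuation = 1/1.05·[0.4000·0.0000 + 0.6000·0.0000] = 0.0000; exercise value = 0.0000 ≤ continuation, so V_u = 0.0000
Node d (S = 127.5): continuation = 1/1.05·[0.4000·0.0000 + 0.6000·50.6250] = 28.9286; exercise value = 31.5000 > continuation, so V_d = 31.5000 (exercise)
Node 0 (S = 150): continuation = 1/1.05·[0.4000·0.0000 + 0.6000·31.5000] = 18.0000; exercise value = 9.0000 ≤ continuation, so V_0 = 18.0000

€18.00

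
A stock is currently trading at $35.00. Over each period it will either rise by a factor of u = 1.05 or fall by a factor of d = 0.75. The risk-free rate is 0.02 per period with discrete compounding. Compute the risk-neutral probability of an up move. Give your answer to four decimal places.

Risk-neutral probability p = (1 + 0.02 − 0.75)/(1.05 − 0.75) = 0.2700/0.3000 = 0.9000

p = 0.9000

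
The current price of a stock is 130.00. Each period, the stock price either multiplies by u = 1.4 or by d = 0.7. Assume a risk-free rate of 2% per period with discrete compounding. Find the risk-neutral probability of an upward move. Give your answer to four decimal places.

Risk-neutral probability p = (1 + 0.02 − 0.7)/(1.4 − 0.7) = 0.3200/0.7000 = 0.4571

p = 0.4571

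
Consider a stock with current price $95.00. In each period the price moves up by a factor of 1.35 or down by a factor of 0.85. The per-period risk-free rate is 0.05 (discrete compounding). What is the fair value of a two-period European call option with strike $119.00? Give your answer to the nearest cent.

$7.86

Risk-neutral probability p = (1 + 0.05 − 0.85)/(1.35 − 0.85) = 0.2000/0.5000 = 0.4000
Terminal stock prices: S_uu = 173.1, S_ud = 109, S_dd = 68.64
Terminal payoffs (S − K): max(54.14, 0) = 54.14, max(-9.987, 0) = 0, max(-50.36, 0) = 0
Node u (S = 128.2): V_u = 1/1.05·[0.4000·54.1375 + 0.6000·0.0000] = 20.6238
Node d (S = 80.75): V_d = 1/1.05·[0.4000·0.0000 + 0.6000·0.0000] = 0.0000
Node 0 (S = 95): V_0 = 1/1.05·[0.4000·20.6238 + 0.6000·0.0000] = 7.8567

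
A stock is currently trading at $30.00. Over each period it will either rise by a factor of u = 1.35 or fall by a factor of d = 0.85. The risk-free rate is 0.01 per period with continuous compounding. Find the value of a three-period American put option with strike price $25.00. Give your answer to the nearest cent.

Risk-neutral probability p = (e^0.01 − 0.85)/(1.35 − 0.85) = 0.1601/0.5000 = 0.3201
Terminal stock prices: S_uuu = 73.81, S_uud = 46.47, S_udd = 29.26, S_ddd = 18.42
Terminal payoffs (K − S): max(-48.81, 0) = 0, max(-21.47, 0) = 0, max(-4.261, 0) = 0, max(6.576, 0) = 6.576
Node uu (S = 54.68): continuation = e^(−0.01)·[0.3201·0.0000 + 0.6799·0.0000] = 0.0000; exercise value = 0.0000 ≤ continuation, so V_uu = 0.0000
Node ud (S = 34.42): continuation = e^(−0.01)·[0.3201·0.0000 + 0.6799·0.0000] = 0.0000; exercise value = 0.0000 ≤ continuation, so V_ud = 0.0000
Node dd (S = 21.67): continuation = e^(−0.01)·[0.3201·0.0000 + 0.6799·6.5763] = 4.4267; exercise value = 3.3250 ≤ continuation, so V_dd = 4.4267
Node u (S = 40.5): continuation = e^(−0.01)·[0.3201·0.0000 + 0.6799·0.0000] = 0.0000; exercise value = 0.0000 ≤ continuation, so V_u = 0.0000
Node d (S = 25.5): continuation = e^(−0.01)·[0.3201·0.0000 + 0.6799·4.4267] = 2.9798; exercise value = 0.0000 ≤ continuation, so V_d = 2.9798
Node 0 (S = 30): continuation = e^(−0.01)·[0.3201·0.0000 + 0.6799·2.9798] = 2.0058; exercise value = 0.0000 ≤ continuation, so V_0 = 2.0058

$2.01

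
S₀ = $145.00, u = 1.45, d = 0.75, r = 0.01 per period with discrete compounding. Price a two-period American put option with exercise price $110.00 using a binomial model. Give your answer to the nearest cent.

Risk-neutral probability p = (1 + 0.01 − 0.75)/(1.45 − 0.75) = 0.2600/0.7000 = 0.3714
Terminal stock prices: S_uu = 304.9, S_ud = 157.7, S_dd = 81.56
Terminal payoffs (K − S): max(-194.9, 0) = 0, max(-47.69, 0) = 0, max(28.44, 0) = 28.44
Node u (S = 210.2): continuation = 1/1.01·[0.3714·0.0000 + 0.6286·0.0000] = 0.0000; exercise value = 0.0000 ≤ continuation, so V_u = 0.0000
Node d (S = 108.8): continuation = 1/1.01·[0.3714·0.0000 + 0.6286·28.4375] = 17.6980; exercise value = 1.2500 ≤ continuation, so V_d = 17.6980
Node 0 (S = 145): continuation = 1/1.01·[0.3714·0.0000 + 0.6286·17.6980] = 11.0143; exercise value = 0.0000 ≤ continuation, so V_0 = 11.0143

$11.01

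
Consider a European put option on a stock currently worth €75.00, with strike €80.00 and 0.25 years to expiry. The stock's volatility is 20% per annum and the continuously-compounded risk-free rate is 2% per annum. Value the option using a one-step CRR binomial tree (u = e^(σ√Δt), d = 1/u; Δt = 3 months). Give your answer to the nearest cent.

€6.04

CRR parameters: u = e^(σ√Δt) = e^(0.2·√0.25) = 1.1052, d = 1/u = 0.9048
Per-period rate: rΔt = 0.02·0.25 = 0.005, so R = e^0.005 = 1.0050
Risk-neutral probability p = (e^0.005 − 0.9048)/(1.1052 − 0.9048) = 0.1002/0.2003 = 0.5000
Terminal stock prices: S_u = 82.89, S_d = 67.86
Terminal payoffs (K − S): max(-2.888, 0) = 0, max(12.14, 0) = 12.14
Node 0 (S = 75): V_0 = e^(−0.005)·[0.5000·0.0000 + 0.5000·12.1372] = 6.0378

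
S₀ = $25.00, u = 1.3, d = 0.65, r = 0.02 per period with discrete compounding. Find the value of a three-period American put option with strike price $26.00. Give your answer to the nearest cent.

Risk-neutral probability p = (1 + 0.02 − 0.65)/(1.3 − 0.65) = 0.3700/0.6500 = 0.5692
Terminal stock prices: S_uuu = 54.93, S_uud = 27.46, S_udd = 13.73, S_ddd = 6.866
Terminal payoffs (K − S): max(-28.93, 0) = 0, max(-1.463, 0) = 0, max(12.27, 0) = 12.27, max(19.13, 0) = 19.13
Node uu (S = 42.25): continuation = 1/1.02·[0.5692·0.0000 + 0.4308·0.0000] = 0.0000; exercise value = 0.0000 ≤ continuation, so V_uu = 0.0000
Node ud (S = 21.12): continuation = 1/1.02·[0.5692·0.0000 + 0.4308·12.2687] = 5.1814; exercise value = 4.8750 ≤ continuation, so V_ud = 5.1814
Node dd (S = 10.56): continuation = 1/1.02·[0.5692·12.2687 + 0.4308·19.1344] = 14.9277; exercise value = 15.4375 > continuation, so V_dd = 15.4375 (exercise)
Node u (S = 32.5): continuation = 1/1.02·[0.5692·0.0000 + 0.4308·5.1814] = 2.1882; exercise value = 0.0000 ≤ continuation, so V_u = 2.1882
Node d (S = 16.25): continuation = 1/1.02·[0.5692·5.1814 + 0.4308·15.4375] = 9.4112; exercise value = 9.7500 > continuation, so V_d = 9.7500 (exercise)
Node 0 (S = 25): continuation = 1/1.02·[0.5692·2.1882 + 0.4308·9.7500] = 5.3388; exercise value = 1.0000 ≤ continuation, so V_0 = 5.3388

$5.34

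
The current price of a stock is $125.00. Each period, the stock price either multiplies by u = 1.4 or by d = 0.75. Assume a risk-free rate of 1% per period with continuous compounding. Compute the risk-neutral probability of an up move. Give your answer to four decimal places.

p = 0.4001

Risk-neutral probability p = (e^0.01 − 0.75)/(1.4 − 0.75) = 0.2601/0.6500 = 0.4001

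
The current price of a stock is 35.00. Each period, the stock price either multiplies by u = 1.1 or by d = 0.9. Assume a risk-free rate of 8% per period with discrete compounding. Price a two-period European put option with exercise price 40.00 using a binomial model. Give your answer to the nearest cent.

0.93

Risk-neutral probability p = (1 + 0.08 − 0.9)/(1.1 − 0.9) = 0.1800/0.2000 = 0.9000
Terminal stock prices: S_uu = 42.35, S_ud = 34.65, S_dd = 28.35
Terminal payoffs (K − S): max(-2.35, 0) = 0, max(5.35, 0) = 5.35, max(11.65, 0) = 11.65
Node u (S = 38.5): V_u = 1/1.08·[0.9000·0.0000 + 0.1000·5.3500] = 0.4954
Node d (S = 31.5): V_d = 1/1.08·[0.9000·5.3500 + 0.1000·11.6500] = 5.5370
Node 0 (S = 35): V_0 = 1/1.08·[0.9000·0.4954 + 0.1000·5.5370] = 0.9255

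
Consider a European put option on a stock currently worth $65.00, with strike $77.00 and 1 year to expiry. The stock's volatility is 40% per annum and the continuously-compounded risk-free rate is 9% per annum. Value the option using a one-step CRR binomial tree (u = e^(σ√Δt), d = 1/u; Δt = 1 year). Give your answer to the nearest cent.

CRR parameters: u = e^(σ√Δt) = e^(0.4·√1) = 1.4918, d = 1/u = 0.6703
Per-period rate: rΔt = 0.09·1 = 0.09, so R = e^0.09 = 1.0942
Risk-neutral probability p = (e^0.09 − 0.6703)/(1.4918 − 0.6703) = 0.4239/0.8215 = 0.5159
Terminal stock prices: S_u = 96.97, S_d = 43.57
Terminal payoffs (K − S): max(-19.97, 0) = 0, max(33.43, 0) = 33.43
Node 0 (S = 65): V_0 = e^(−0.09)·[0.5159·0.0000 + 0.4841·33.4292] = 14.7887

$14.79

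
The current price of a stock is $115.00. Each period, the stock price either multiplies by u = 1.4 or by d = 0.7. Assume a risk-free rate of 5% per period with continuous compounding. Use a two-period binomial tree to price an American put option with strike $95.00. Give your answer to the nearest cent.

Risk-neutral probability p = (e^0.05 − 0.7)/(1.4 − 0.7) = 0.3513/0.7000 = 0.5018
Terminal stock prices: S_uu = 225.4, S_ud = 112.7, S_dd = 56.35
Terminal payoffs (K − S): max(-130.4, 0) = 0, max(-17.7, 0) = 0, max(38.65, 0) = 38.65
Node u (S = 161): continuation = e^(−0.05)·[0.5018·0.0000 + 0.4982·0.0000] = 0.0000; exercise value = 0.0000 ≤ continuation, so V_u = 0.0000
Node d (S = 80.5): continuation = e^(−0.05)·[0.5018·0.0000 + 0.4982·38.6500] = 18.3157; exercise value = 14.5000 ≤ continuation, so V_d = 18.3157
Node 0 (S = 115): continuation = e^(−0.05)·[0.5018·0.0000 + 0.4982·18.3157] = 8.6796; exercise value = 0.0000 ≤ continuation, so V_0 = 8.6796

$8.68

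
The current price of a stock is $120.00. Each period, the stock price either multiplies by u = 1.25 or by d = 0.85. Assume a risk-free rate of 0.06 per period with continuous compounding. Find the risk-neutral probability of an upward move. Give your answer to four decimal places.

Risk-neutral probability p = (e^0.06 − 0.85)/(1.25 − 0.85) = 0.2118/0.4000 = 0.5296

p = 0.5296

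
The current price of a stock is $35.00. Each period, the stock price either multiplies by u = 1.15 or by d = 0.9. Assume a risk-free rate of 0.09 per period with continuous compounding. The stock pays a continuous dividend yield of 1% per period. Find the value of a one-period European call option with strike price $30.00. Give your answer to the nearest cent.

$7.23

Per-period risk-free factor R = e^0.09 = 1.0942; dividend-adjusted growth = e^(0.09−0.01) = 1.0833.
Risk-neutral probability p = (1.0833 − 0.9)/(1.15 − 0.9) = 0.1833/0.2500 = 0.7331
Terminal stock prices: S_u = 40.25, S_d = 31.5
Terminal payoffs (S − K): max(10.25, 0) = 10.25, max(1.5, 0) = 1.5
Node 0 (S = 35): V_0 = e^(−0.09)·[0.7331·10.2500 + 0.2669·1.5000] = 7.2338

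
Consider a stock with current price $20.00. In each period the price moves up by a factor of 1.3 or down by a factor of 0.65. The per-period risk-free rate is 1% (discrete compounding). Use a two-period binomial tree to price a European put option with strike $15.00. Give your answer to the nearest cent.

Risk-neutral probability p = (1 + 0.01 − 0.65)/(1.3 − 0.65) = 0.3600/0.6500 = 0.5538
Terminal stock prices: S_uu = 33.8, S_ud = 16.9, S_dd = 8.45
Terminal payoffs (K − S): max(-18.8, 0) = 0, max(-1.9, 0) = 0, max(6.55, 0) = 6.55
Node u (S = 26): V_u = 1/1.01·[0.5538·0.0000 + 0.4462·0.0000] = 0.0000
Node d (S = 13): V_d = 1/1.01·[0.5538·0.0000 + 0.4462·6.5500] = 2.8934
Node 0 (S = 20): V_0 = 1/1.01·[0.5538·0.0000 + 0.4462·2.8934] = 1.2781

$1.28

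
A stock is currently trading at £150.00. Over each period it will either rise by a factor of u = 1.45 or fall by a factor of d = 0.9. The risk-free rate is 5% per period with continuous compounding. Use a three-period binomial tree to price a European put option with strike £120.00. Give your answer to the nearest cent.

£3.49

Risk-neutral probability p = (e^0.05 − 0.9)/(1.45 − 0.9) = 0.1513/0.5500 = 0.2750
Terminal stock prices: S_uuu = 457.3, S_uud = 283.8, S_udd = 176.2, S_ddd = 109.4
Terminal payoffs (K − S): max(-337.3, 0) = 0, max(-163.8, 0) = 0, max(-56.18, 0) = 0, max(10.65, 0) = 10.65
Node uu (S = 315.4): V_uu = e^(−0.05)·[0.2750·0.0000 + 0.7250·0.0000] = 0.0000
Node ud (S = 195.8): V_ud = e^(−0.05)·[0.2750·0.0000 + 0.7250·0.0000] = 0.0000
Node dd (S = 121.5): V_dd = e^(−0.05)·[0.2750·0.0000 + 0.7250·10.6500] = 7.3443
Node u (S = 217.5): V_u = e^(−0.05)·[0.2750·0.0000 + 0.7250·0.0000] = 0.0000
Node d (S = 135): V_d = e^(−0.05)·[0.2750·0.0000 + 0.7250·7.3443] = 5.0647
Node 0 (S = 150): V_0 = e^(−0.05)·[0.2750·0.0000 + 0.7250·5.0647] = 3.4926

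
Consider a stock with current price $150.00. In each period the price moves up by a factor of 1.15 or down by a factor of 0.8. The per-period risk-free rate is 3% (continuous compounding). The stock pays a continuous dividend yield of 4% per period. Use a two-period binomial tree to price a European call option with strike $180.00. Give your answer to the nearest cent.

Per-period risk-free factor R = e^0.03 = 1.0305; dividend-adjusted growth = e^(0.03−0.04) = 0.9900.
Risk-neutral probability p = (0.9900 − 0.8)/(1.15 − 0.8) = 0.1900/0.3500 = 0.5430
Terminal stock prices: S_uu = 198.4, S_ud = 138, S_dd = 96
Terminal payoffs (S − K): max(18.37, 0) = 18.37, max(-42, 0) = 0, max(-84, 0) = 0
Node u (S = 172.5): V_u = e^(−0.03)·[0.5430·18.3750 + 0.4570·0.0000] = 9.6827
Node d (S = 120): V_d = e^(−0.03)·[0.5430·0.0000 + 0.4570·0.0000] = 0.0000
Node 0 (S = 150): V_0 = e^(−0.03)·[0.5430·9.6827 + 0.4570·0.0000] = 5.1023

$5.10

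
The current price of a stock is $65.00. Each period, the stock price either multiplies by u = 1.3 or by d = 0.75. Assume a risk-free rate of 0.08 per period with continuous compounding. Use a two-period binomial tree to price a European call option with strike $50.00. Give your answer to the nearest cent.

$24.17

Risk-neutral probability p = (e^0.08 − 0.75)/(1.3 − 0.75) = 0.3333/0.5500 = 0.6060
Terminal stock prices: S_uu = 109.9, S_ud = 63.38, S_dd = 36.56
Terminal payoffs (S − K): max(59.85, 0) = 59.85, max(13.38, 0) = 13.38, max(-13.44, 0) = 0
Node u (S = 84.5): V_u = e^(−0.08)·[0.6060·59.8500 + 0.3940·13.3750] = 38.3442
Node d (S = 48.75): V_d = e^(−0.08)·[0.6060·13.3750 + 0.3940·0.0000] = 7.4818
Node 0 (S = 65): V_0 = e^(−0.08)·[0.6060·38.3442 + 0.3940·7.4818] = 24.1706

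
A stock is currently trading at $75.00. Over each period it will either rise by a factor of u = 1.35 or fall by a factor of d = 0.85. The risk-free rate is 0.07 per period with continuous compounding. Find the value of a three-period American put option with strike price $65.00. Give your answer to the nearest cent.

$2.90

Risk-neutral probability p = (e^0.07 − 0.85)/(1.35 − 0.85) = 0.2225/0.5000 = 0.4450
Terminal stock prices: S_uuu = 184.5, S_uud = 116.2, S_udd = 73.15, S_ddd = 46.06
Terminal payoffs (K − S): max(-119.5, 0) = 0, max(-51.18, 0) = 0, max(-8.153, 0) = 0, max(18.94, 0) = 18.94
Node uu (S = 136.7): continuation = e^(−0.07)·[0.4450·0.0000 + 0.5550·0.0000] = 0.0000; exercise value = 0.0000 ≤ continuation, so V_uu = 0.0000
Node ud (S = 86.06): continuation = e^(−0.07)·[0.4450·0.0000 + 0.5550·0.0000] = 0.0000; exercise value = 0.0000 ≤ continuation, so V_ud = 0.0000
Node dd (S = 54.19): continuation = e^(−0.07)·[0.4450·0.0000 + 0.5550·18.9406] = 9.8011; exercise value = 10.8125 > continuation, so V_dd = 10.8125 (exercise)
Node u (S = 101.2): continuation = e^(−0.07)·[0.4450·0.0000 + 0.5550·0.0000] = 0.0000; exercise value = 0.0000 ≤ continuation, so V_u = 0.0000
Node d (S = 63.75): continuation = e^(−0.07)·[0.4450·0.0000 + 0.5550·10.8125] = 5.5951; exercise value = 1.2500 ≤ continuation, so V_d = 5.5951
Node 0 (S = 75): continuation = e^(−0.07)·[0.4450·0.0000 + 0.5550·5.5951] = 2.8952; exercise value = 0.0000 ≤ continuation, so V_0 = 2.8952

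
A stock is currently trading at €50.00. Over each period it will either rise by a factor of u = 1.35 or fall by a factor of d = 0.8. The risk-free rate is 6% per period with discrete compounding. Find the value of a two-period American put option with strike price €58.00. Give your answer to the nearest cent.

€9.84

Risk-neutral probability p = (1 + 0.06 − 0.8)/(1.35 − 0.8) = 0.2600/0.5500 = 0.4727
Terminal stock prices: S_uu = 91.13, S_ud = 54, S_dd = 32
Terminal payoffs (K − S): max(-33.13, 0) = 0, max(4, 0) = 4, max(26, 0) = 26
Node u (S = 67.5): continuation = 1/1.06·[0.4727·0.0000 + 0.5273·4.0000] = 1.9897; exercise value = 0.0000 ≤ continuation, so V_u = 1.9897
Node d (S = 40): continuation = 1/1.06·[0.4727·4.0000 + 0.5273·26.0000] = 14.7170; exercise value = 18.0000 > continuation, so V_d = 18.0000 (exercise)
Node 0 (S = 50): continuation = 1/1.06·[0.4727·1.9897 + 0.5273·18.0000] = 9.8410; exercise value = 8.0000 ≤ continuation, so V_0 = 9.8410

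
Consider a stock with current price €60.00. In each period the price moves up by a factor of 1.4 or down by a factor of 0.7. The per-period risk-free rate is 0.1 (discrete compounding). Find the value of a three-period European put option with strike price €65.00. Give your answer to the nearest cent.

Risk-neutral probability p = (1 + 0.1 − 0.7)/(1.4 − 0.7) = 0.4000/0.7000 = 0.5714
Terminal stock prices: S_uuu = 164.6, S_uud = 82.32, S_udd = 41.16, S_ddd = 20.58
Terminal payoffs (K − S): max(-99.64, 0) = 0, max(-17.32, 0) = 0, max(23.84, 0) = 23.84, max(44.42, 0) = 44.42
Node uu (S = 117.6): V_uu = 1/1.1·[0.5714·0.0000 + 0.4286·0.0000] = 0.0000
Node ud (S = 58.8): V_ud = 1/1.1·[0.5714·0.0000 + 0.4286·23.8400] = 9.2883
Node dd (S = 29.4): V_dd = 1/1.1·[0.5714·23.8400 + 0.4286·44.4200] = 29.6909
Node u (S = 84): V_u = 1/1.1·[0.5714·0.0000 + 0.4286·9.2883] = 3.6188
Node d (S = 42): V_d = 1/1.1·[0.5714·9.2883 + 0.4286·29.6909] = 16.3930
Node 0 (S = 60): V_0 = 1/1.1·[0.5714·3.6188 + 0.4286·16.3930] = 8.2668

€8.27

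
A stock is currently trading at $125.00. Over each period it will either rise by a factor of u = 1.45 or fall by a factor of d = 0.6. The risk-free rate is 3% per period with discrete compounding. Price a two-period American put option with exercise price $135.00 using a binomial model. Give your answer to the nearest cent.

$34.97

Risk-neutral probability p = (1 + 0.03 − 0.6)/(1.45 − 0.6) = 0.4300/0.8500 = 0.5059
Terminal stock prices: S_uu = 262.8, S_ud = 108.8, S_dd = 45
Terminal payoffs (K − S): max(-127.8, 0) = 0, max(26.25, 0) = 26.25, max(90, 0) = 90
Node u (S = 181.2): continuation = 1/1.03·[0.5059·0.0000 + 0.4941·26.2500] = 12.5928; exercise value = 0.0000 ≤ continuation, so V_u = 12.5928
Node d (S = 75): continuation = 1/1.03·[0.5059·26.2500 + 0.4941·90.0000] = 56.0680; exercise value = 60.0000 > continuation, so V_d = 60.0000 (exercise)
Node 0 (S = 125): continuation = 1/1.03·[0.5059·12.5928 + 0.4941·60.0000] = 34.9685; exercise value = 10.0000 ≤ continuation, so V_0 = 34.9685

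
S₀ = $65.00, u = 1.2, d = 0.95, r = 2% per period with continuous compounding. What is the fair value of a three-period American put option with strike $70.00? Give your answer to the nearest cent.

Risk-neutral probability p = (e^0.02 − 0.95)/(1.2 − 0.95) = 0.0702/0.2500 = 0.2808
Terminal stock prices: S_uuu = 112.3, S_uud = 88.92, S_udd = 70.39, S_ddd = 55.73
Terminal payoffs (K − S): max(-42.32, 0) = 0, max(-18.92, 0) = 0, max(-0.395, 0) = 0, max(14.27, 0) = 14.27
Node uu (S = 93.6): continuation = e^(−0.02)·[0.2808·0.0000 + 0.7192·0.0000] = 0.0000; exercise value = 0.0000 ≤ continuation, so V_uu = 0.0000
Node ud (S = 74.1): continuation = e^(−0.02)·[0.2808·0.0000 + 0.7192·0.0000] = 0.0000; exercise value = 0.0000 ≤ continuation, so V_ud = 0.0000
Node dd (S = 58.66): continuation = e^(−0.02)·[0.2808·0.0000 + 0.7192·14.2706] = 10.0601; exercise value = 11.3375 > continuation, so V_dd = 11.3375 (exercise)
Node u (S = 78): continuation = e^(−0.02)·[0.2808·0.0000 + 0.7192·0.0000] = 0.0000; exercise value = 0.0000 ≤ continuation, so V_u = 0.0000
Node d (S = 61.75): continuation = e^(−0.02)·[0.2808·0.0000 + 0.7192·11.3375] = 7.9924; exercise value = 8.2500 > continuation, so V_d = 8.2500 (exercise)
Node 0 (S = 65): continuation = e^(−0.02)·[0.2808·0.0000 + 0.7192·8.2500] = 5.8159; exercise value = 5.0000 ≤ continuation, so V_0 = 5.8159

$5.82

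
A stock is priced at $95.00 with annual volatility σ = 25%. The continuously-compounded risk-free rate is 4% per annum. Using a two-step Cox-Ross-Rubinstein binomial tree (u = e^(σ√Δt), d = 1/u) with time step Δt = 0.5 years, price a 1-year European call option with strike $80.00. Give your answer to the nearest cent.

CRR parameters: u = e^(σ√Δt) = e^(0.25·√0.5) = 1.1934, d = 1/u = 0.8380
Per-period rate: rΔt = 0.04·0.5 = 0.02, so R = e^0.02 = 1.0202
Risk-neutral probability p = (e^0.02 − 0.8380)/(1.1934 − 0.8380) = 0.1822/0.3554 = 0.5128
Terminal stock prices: S_uu = 135.3, S_ud = 95, S_dd = 66.71
Terminal payoffs (S − K): max(55.29, 0) = 55.29, max(15, 0) = 15, max(-13.29, 0) = 0
Node u (S = 113.4): V_u = e^(−0.02)·[0.5128·55.2913 + 0.4872·15.0000] = 34.9537
Node d (S = 79.61): V_d = e^(−0.02)·[0.5128·15.0000 + 0.4872·0.0000] = 7.5391
Node 0 (S = 95): V_0 = e^(−0.02)·[0.5128·34.9537 + 0.4872·7.5391] = 21.1687

$21.17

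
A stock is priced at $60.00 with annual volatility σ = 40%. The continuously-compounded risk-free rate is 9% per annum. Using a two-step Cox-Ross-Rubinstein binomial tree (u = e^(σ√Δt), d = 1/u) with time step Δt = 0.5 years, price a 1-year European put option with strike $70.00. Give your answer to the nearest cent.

$12.45

CRR parameters: u = e^(σ√Δt) = e^(0.4·√0.5) = 1.3269, d = 1/u = 0.7536
Per-period rate: rΔt = 0.09·0.5 = 0.045, so R = e^0.045 = 1.0460
Risk-neutral probability p = (e^0.045 − 0.7536)/(1.3269 − 0.7536) = 0.2924/0.5733 = 0.5100
Terminal stock prices: S_uu = 105.6, S_ud = 60, S_dd = 34.08
Terminal payoffs (K − S): max(-35.64, 0) = 0, max(10, 0) = 10, max(35.92, 0) = 35.92
Node u (S = 79.61): V_u = e^(−0.045)·[0.5100·0.0000 + 0.4900·10.0000] = 4.6839
Node d (S = 45.22): V_d = e^(−0.045)·[0.5100·10.0000 + 0.4900·35.9218] = 21.7015
Node 0 (S = 60): V_0 = e^(−0.045)·[0.5100·4.6839 + 0.4900·21.7015] = 12.4487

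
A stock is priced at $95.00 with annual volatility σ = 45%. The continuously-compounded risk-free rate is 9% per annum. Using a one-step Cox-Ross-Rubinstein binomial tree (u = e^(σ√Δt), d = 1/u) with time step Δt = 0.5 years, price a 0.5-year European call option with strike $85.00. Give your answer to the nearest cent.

CRR parameters: u = e^(σ√Δt) = e^(0.45·√0.5) = 1.3746, d = 1/u = 0.7275
Per-period rate: rΔt = 0.09·0.5 = 0.045, so R = e^0.045 = 1.0460
Risk-neutral probability p = (e^0.045 − 0.7275)/(1.3746 − 0.7275) = 0.3186/0.6472 = 0.4922
Terminal stock prices: S_u = 130.6, S_d = 69.11
Terminal payoffs (S − K): max(45.59, 0) = 45.59, max(-15.89, 0) = 0
Node 0 (S = 95): V_0 = e^(−0.045)·[0.4922·45.5916 + 0.5078·0.0000] = 21.4543

$21.45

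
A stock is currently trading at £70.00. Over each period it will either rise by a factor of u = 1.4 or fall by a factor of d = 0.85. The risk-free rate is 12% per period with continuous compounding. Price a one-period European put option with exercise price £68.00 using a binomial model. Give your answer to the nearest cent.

£3.74

Risk-neutral probability p = (e^0.12 − 0.85)/(1.4 − 0.85) = 0.2775/0.5500 = 0.5045
Terminal stock prices: S_u = 98, S_d = 59.5
Terminal payoffs (K − S): max(-30, 0) = 0, max(8.5, 0) = 8.5
Node 0 (S = 70): V_0 = e^(−0.12)·[0.5045·0.0000 + 0.4955·8.5000] = 3.7352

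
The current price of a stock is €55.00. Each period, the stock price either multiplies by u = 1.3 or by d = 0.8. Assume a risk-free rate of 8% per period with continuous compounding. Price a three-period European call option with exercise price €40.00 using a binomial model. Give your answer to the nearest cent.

€24.29

Risk-neutral probability p = (e^0.08 − 0.8)/(1.3 − 0.8) = 0.2833/0.5000 = 0.5666
Terminal stock prices: S_uuu = 120.8, S_uud = 74.36, S_udd = 45.76, S_ddd = 28.16
Terminal payoffs (S − K): max(80.84, 0) = 80.84, max(34.36, 0) = 34.36, max(5.76, 0) = 5.76, max(-11.84, 0) = 0
Node uu (S = 92.95): V_uu = e^(−0.08)·[0.5666·80.8350 + 0.4334·34.3600] = 56.0253
Node ud (S = 57.2): V_ud = e^(−0.08)·[0.5666·34.3600 + 0.4334·5.7600] = 20.2753
Node dd (S = 35.2): V_dd = e^(−0.08)·[0.5666·5.7600 + 0.4334·0.0000] = 3.0126
Node u (S = 71.5): V_u = e^(−0.08)·[0.5666·56.0253 + 0.4334·20.2753] = 37.4142
Node d (S = 44): V_d = e^(−0.08)·[0.5666·20.2753 + 0.4334·3.0126] = 11.8096
Node 0 (S = 55): V_0 = e^(−0.08)·[0.5666·37.4142 + 0.4334·11.8096] = 24.2932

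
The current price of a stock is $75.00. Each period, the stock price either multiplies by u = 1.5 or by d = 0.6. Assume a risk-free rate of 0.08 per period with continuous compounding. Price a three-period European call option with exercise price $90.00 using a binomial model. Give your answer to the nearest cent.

Risk-neutral probability p = (e^0.08 − 0.6)/(1.5 − 0.6) = 0.4833/0.9000 = 0.5370
Terminal stock prices: S_uuu = 253.1, S_uud = 101.2, S_udd = 40.5, S_ddd = 16.2
Terminal payoffs (S − K): max(163.1, 0) = 163.1, max(11.25, 0) = 11.25, max(-49.5, 0) = 0, max(-73.8, 0) = 0
Node uu (S = 168.8): V_uu = e^(−0.08)·[0.5370·163.1250 + 0.4630·11.2500] = 85.6695
Node ud (S = 67.5): V_ud = e^(−0.08)·[0.5370·11.2500 + 0.4630·0.0000] = 5.5766
Node dd (S = 27): V_dd = e^(−0.08)·[0.5370·0.0000 + 0.4630·0.0000] = 0.0000
Node u (S = 112.5): V_u = e^(−0.08)·[0.5370·85.6695 + 0.4630·5.5766] = 44.8499
Node d (S = 45): V_d = e^(−0.08)·[0.5370·5.5766 + 0.4630·0.0000] = 2.7643
Node 0 (S = 75): V_0 = e^(−0.08)·[0.5370·44.8499 + 0.4630·2.7643] = 23.4136

$23.41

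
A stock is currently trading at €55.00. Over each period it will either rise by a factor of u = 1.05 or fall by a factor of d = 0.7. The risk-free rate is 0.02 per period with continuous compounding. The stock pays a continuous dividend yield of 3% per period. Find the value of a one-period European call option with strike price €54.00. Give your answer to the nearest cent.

Per-period risk-free factor R = e^0.02 = 1.0202; dividend-adjusted growth = e^(0.02−0.03) = 0.9900.
Risk-neutral probability p = (0.9900 − 0.7)/(1.05 − 0.7) = 0.2900/0.3500 = 0.8287
Terminal stock prices: S_u = 57.75, S_d = 38.5
Terminal payoffs (S − K): max(3.75, 0) = 3.75, max(-15.5, 0) = 0
Node 0 (S = 55): V_0 = e^(−0.02)·[0.8287·3.7500 + 0.1713·0.0000] = 3.0461

€3.05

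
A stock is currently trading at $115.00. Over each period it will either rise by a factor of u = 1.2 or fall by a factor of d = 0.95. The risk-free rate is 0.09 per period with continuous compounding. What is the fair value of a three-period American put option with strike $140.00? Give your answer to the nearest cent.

$25.00

Risk-neutral probability p = (e^0.09 − 0.95)/(1.2 − 0.95) = 0.1442/0.2500 = 0.5767
Terminal stock prices: S_uuu = 198.7, S_uud = 157.3, S_udd = 124.5, S_ddd = 98.6
Terminal payoffs (K − S): max(-58.72, 0) = 0, max(-17.32, 0) = 0, max(15.45, 0) = 15.45, max(41.4, 0) = 41.4
Node uu (S = 165.6): continuation = e^(−0.09)·[0.5767·0.0000 + 0.4233·0.0000] = 0.0000; exercise value = 0.0000 ≤ continuation, so V_uu = 0.0000
Node ud (S = 131.1): continuation = e^(−0.09)·[0.5767·0.0000 + 0.4233·15.4550] = 5.9791; exercise value = 8.9000 > continuation, so V_ud = 8.9000 (exercise)
Node dd (S = 103.8): continuation = e^(−0.09)·[0.5767·15.4550 + 0.4233·41.4019] = 24.1629; exercise value = 36.2125 > continuation, so V_dd = 36.2125 (exercise)
Node u (S = 138): continuation = e^(−0.09)·[0.5767·0.0000 + 0.4233·8.9000] = 3.4431; exercise value = 2.0000 ≤ continuation, so V_u = 3.4431
Node d (S = 109.2): continuation = e^(−0.09)·[0.5767·8.9000 + 0.4233·36.2125] = 18.7004; exercise value = 30.7500 > continuation, so V_d = 30.7500 (exercise)
Node 0 (S = 115): continuation = e^(−0.09)·[0.5767·3.4431 + 0.4233·30.7500] = 13.7110; exercise value = 25.0000 > continuation, so V_0 = 25.0000 (exercise)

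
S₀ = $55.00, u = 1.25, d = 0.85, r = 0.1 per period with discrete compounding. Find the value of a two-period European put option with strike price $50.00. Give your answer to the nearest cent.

$1.19

Risk-neutral probability p = (1 + 0.1 − 0.85)/(1.25 − 0.85) = 0.2500/0.4000 = 0.6250
Terminal stock prices: S_uu = 85.94, S_ud = 58.44, S_dd = 39.74
Terminal payoffs (K − S): max(-35.94, 0) = 0, max(-8.438, 0) = 0, max(10.26, 0) = 10.26
Node u (S = 68.75): V_u = 1/1.1·[0.6250·0.0000 + 0.3750·0.0000] = 0.0000
Node d (S = 46.75): V_d = 1/1.1·[0.6250·0.0000 + 0.3750·10.2625] = 3.4986
Node 0 (S = 55): V_0 = 1/1.1·[0.6250·0.0000 + 0.3750·3.4986] = 1.1927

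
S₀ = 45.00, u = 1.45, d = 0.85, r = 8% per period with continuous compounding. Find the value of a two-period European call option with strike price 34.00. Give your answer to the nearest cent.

16.50

Risk-neutral probability p = (e^0.08 − 0.85)/(1.45 − 0.85) = 0.2333/0.6000 = 0.3888
Terminal stock prices: S_uu = 94.61, S_ud = 55.46, S_dd = 32.51
Terminal payoffs (S − K): max(60.61, 0) = 60.61, max(21.46, 0) = 21.46, max(-1.488, 0) = 0
Node u (S = 65.25): V_u = e^(−0.08)·[0.3888·60.6125 + 0.6112·21.4625] = 33.8640
Node d (S = 38.25): V_d = e^(−0.08)·[0.3888·21.4625 + 0.6112·0.0000] = 7.7033
Node 0 (S = 45): V_0 = e^(−0.08)·[0.3888·33.8640 + 0.6112·7.7033] = 16.5006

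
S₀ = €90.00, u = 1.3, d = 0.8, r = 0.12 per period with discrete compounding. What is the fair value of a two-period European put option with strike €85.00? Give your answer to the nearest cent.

€2.83

Risk-neutral probability p = (1 + 0.12 − 0.8)/(1.3 − 0.8) = 0.3200/0.5000 = 0.6400
Terminal stock prices: S_uu = 152.1, S_ud = 93.6, S_dd = 57.6
Terminal payoffs (K − S): max(-67.1, 0) = 0, max(-8.6, 0) = 0, max(27.4, 0) = 27.4
Node u (S = 117): V_u = 1/1.12·[0.6400·0.0000 + 0.3600·0.0000] = 0.0000
Node d (S = 72): V_d = 1/1.12·[0.6400·0.0000 + 0.3600·27.4000] = 8.8071
Node 0 (S = 90): V_0 = 1/1.12·[0.6400·0.0000 + 0.3600·8.8071] = 2.8309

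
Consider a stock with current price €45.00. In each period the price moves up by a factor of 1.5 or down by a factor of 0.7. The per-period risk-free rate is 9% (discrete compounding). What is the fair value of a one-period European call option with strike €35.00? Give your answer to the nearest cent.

Risk-neutral probability p = (1 + 0.09 − 0.7)/(1.5 − 0.7) = 0.3900/0.8000 = 0.4875
Terminal stock prices: S_u = 67.5, S_d = 31.5
Terminal payoffs (S − K): max(32.5, 0) = 32.5, max(-3.5, 0) = 0
Node 0 (S = 45): V_0 = 1/1.09·[0.4875·32.5000 + 0.5125·0.0000] = 14.5356

€14.54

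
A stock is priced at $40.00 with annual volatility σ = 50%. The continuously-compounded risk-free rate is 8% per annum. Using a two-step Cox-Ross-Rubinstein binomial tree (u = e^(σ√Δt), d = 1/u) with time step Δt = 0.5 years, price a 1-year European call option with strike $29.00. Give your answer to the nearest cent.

CRR parameters: u = e^(σ√Δt) = e^(0.5·√0.5) = 1.4241, d = 1/u = 0.7022
Per-period rate: rΔt = 0.08·0.5 = 0.04, so R = e^0.04 = 1.0408
Risk-neutral probability p = (e^0.04 − 0.7022)/(1.4241 − 0.7022) = 0.3386/0.7219 = 0.4691
Terminal stock prices: S_uu = 81.12, S_ud = 40, S_dd = 19.72
Terminal payoffs (S − K): max(52.12, 0) = 52.12, max(11, 0) = 11, max(-9.277, 0) = 0
Node u (S = 56.96): V_u = e^(−0.04)·[0.4691·52.1246 + 0.5309·11.0000] = 29.1019
Node d (S = 28.09): V_d = e^(−0.04)·[0.4691·11.0000 + 0.5309·0.0000] = 4.9573
Node 0 (S = 40): V_0 = e^(−0.04)·[0.4691·29.1019 + 0.5309·4.9573] = 15.6439

$15.64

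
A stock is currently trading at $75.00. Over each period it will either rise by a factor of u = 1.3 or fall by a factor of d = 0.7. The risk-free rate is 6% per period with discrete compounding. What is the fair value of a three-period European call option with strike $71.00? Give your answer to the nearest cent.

$23.44

Risk-neutral probability p = (1 + 0.06 − 0.7)/(1.3 − 0.7) = 0.3600/0.6000 = 0.6000
Terminal stock prices: S_uuu = 164.8, S_uud = 88.73, S_udd = 47.77, S_ddd = 25.72
Terminal payoffs (S − K): max(93.78, 0) = 93.78, max(17.73, 0) = 17.73, max(-23.23, 0) = 0, max(-45.28, 0) = 0
Node uu (S = 126.8): V_uu = 1/1.06·[0.6000·93.7750 + 0.4000·17.7250] = 59.7689
Node ud (S = 68.25): V_ud = 1/1.06·[0.6000·17.7250 + 0.4000·0.0000] = 10.0330
Node dd (S = 36.75): V_dd = 1/1.06·[0.6000·0.0000 + 0.4000·0.0000] = 0.0000
Node u (S = 97.5): V_u = 1/1.06·[0.6000·59.7689 + 0.4000·10.0330] = 37.6175
Node d (S = 52.5): V_d = 1/1.06·[0.6000·10.0330 + 0.4000·0.0000] = 5.6791
Node 0 (S = 75): V_0 = 1/1.06·[0.6000·37.6175 + 0.4000·5.6791] = 23.4360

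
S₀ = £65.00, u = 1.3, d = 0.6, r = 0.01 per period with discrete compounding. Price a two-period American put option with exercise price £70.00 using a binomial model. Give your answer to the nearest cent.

Risk-neutral probability p = (1 + 0.01 − 0.6)/(1.3 − 0.6) = 0.4100/0.7000 = 0.5857
Terminal stock prices: S_uu = 109.9, S_ud = 50.7, S_dd = 23.4
Terminal payoffs (K − S): max(-39.85, 0) = 0, max(19.3, 0) = 19.3, max(46.6, 0) = 46.6
Node u (S = 84.5): continuation = 1/1.01·[0.5857·0.0000 + 0.4143·19.3000] = 7.9165; exercise value = 0.0000 ≤ continuation, so V_u = 7.9165
Node d (S = 39): continuation = 1/1.01·[0.5857·19.3000 + 0.4143·46.6000] = 30.3069; exercise value = 31.0000 > continuation, so V_d = 31.0000 (exercise)
Node 0 (S = 65): continuation = 1/1.01·[0.5857·7.9165 + 0.4143·31.0000] = 17.3066; exercise value = 5.0000 ≤ continuation, so V_0 = 17.3066

£17.31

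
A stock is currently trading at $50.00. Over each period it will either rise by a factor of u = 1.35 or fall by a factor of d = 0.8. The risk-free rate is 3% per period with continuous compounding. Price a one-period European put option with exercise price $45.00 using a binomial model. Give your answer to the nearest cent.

Risk-neutral probability p = (e^0.03 − 0.8)/(1.35 − 0.8) = 0.2305/0.5500 = 0.4190
Terminal stock prices: S_u = 67.5, S_d = 40
Terminal payoffs (K − S): max(-22.5, 0) = 0, max(5, 0) = 5
Node 0 (S = 50): V_0 = e^(−0.03)·[0.4190·0.0000 + 0.5810·5.0000] = 2.8191

$2.82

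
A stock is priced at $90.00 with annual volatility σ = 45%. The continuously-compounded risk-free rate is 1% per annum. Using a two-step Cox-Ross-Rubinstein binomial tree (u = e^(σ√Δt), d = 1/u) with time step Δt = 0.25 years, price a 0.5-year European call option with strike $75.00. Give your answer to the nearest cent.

$20.69

CRR parameters: u = e^(σ√Δt) = e^(0.45·√0.25) = 1.2523, d = 1/u = 0.7985
Per-period rate: rΔt = 0.01·0.25 = 0.0025, so R = e^0.0025 = 1.0025
Risk-neutral probability p = (e^0.0025 − 0.7985)/(1.2523 − 0.7985) = 0.2040/0.4538 = 0.4495
Terminal stock prices: S_uu = 141.1, S_ud = 90, S_dd = 57.39
Terminal payoffs (S − K): max(66.15, 0) = 66.15, max(15, 0) = 15, max(-17.61, 0) = 0
Node u (S = 112.7): V_u = e^(−0.0025)·[0.4495·66.1481 + 0.5505·15.0000] = 37.8963
Node d (S = 71.87): V_d = e^(−0.0025)·[0.4495·15.0000 + 0.5505·0.0000] = 6.7257
Node 0 (S = 90): V_0 = e^(−0.0025)·[0.4495·37.8963 + 0.5505·6.7257] = 20.6852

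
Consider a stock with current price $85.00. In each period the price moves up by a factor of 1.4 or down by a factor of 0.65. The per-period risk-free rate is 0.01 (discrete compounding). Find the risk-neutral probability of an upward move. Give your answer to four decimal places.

p = 0.4800

Risk-neutral probability p = (1 + 0.01 − 0.65)/(1.4 − 0.65) = 0.3600/0.7500 = 0.4800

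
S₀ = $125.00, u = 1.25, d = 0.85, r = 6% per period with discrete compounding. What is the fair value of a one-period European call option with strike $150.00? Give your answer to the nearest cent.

Risk-neutral probability p = (1 + 0.06 − 0.85)/(1.25 − 0.85) = 0.2100/0.4000 = 0.5250
Terminal stock prices: S_u = 156.2, S_d = 106.2
Terminal payoffs (S − K): max(6.25, 0) = 6.25, max(-43.75, 0) = 0
Node 0 (S = 125): V_0 = 1/1.06·[0.5250·6.2500 + 0.4750·0.0000] = 3.0955

$3.10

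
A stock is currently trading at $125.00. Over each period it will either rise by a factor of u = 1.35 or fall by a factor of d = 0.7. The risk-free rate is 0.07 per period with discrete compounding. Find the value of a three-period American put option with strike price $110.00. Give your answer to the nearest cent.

Risk-neutral probability p = (1 + 0.07 − 0.7)/(1.35 − 0.7) = 0.3700/0.6500 = 0.5692
Terminal stock prices: S_uuu = 307.5, S_uud = 159.5, S_udd = 82.69, S_ddd = 42.87
Terminal payoffs (K − S): max(-197.5, 0) = 0, max(-49.47, 0) = 0, max(27.31, 0) = 27.31, max(67.12, 0) = 67.12
Node uu (S = 227.8): continuation = 1/1.07·[0.5692·0.0000 + 0.4308·0.0000] = 0.0000; exercise value = 0.0000 ≤ continuation, so V_uu = 0.0000
Node ud (S = 118.1): continuation = 1/1.07·[0.5692·0.0000 + 0.4308·27.3125] = 10.9957; exercise value = 0.0000 ≤ continuation, so V_ud = 10.9957
Node dd (S = 61.25): continuation = 1/1.07·[0.5692·27.3125 + 0.4308·67.1250] = 41.5537; exercise value = 48.7500 > continuation, so V_dd = 48.7500 (exercise)
Node u (S = 168.8): continuation = 1/1.07·[0.5692·0.0000 + 0.4308·10.9957] = 4.4267; exercise value = 0.0000 ≤ continuation, so V_u = 4.4267
Node d (S = 87.5): continuation = 1/1.07·[0.5692·10.9957 + 0.4308·48.7500] = 25.4758; exercise value = 22.5000 ≤ continuation, so V_d = 25.4758
Node 0 (S = 125): continuation = 1/1.07·[0.5692·4.4267 + 0.4308·25.4758] = 12.6112; exercise value = 0.0000 ≤ continuation, so V_0 = 12.6112

$12.61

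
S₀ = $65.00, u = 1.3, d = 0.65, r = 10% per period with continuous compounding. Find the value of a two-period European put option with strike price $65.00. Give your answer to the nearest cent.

$6.22

Risk-neutral probability p = (e^0.1 − 0.65)/(1.3 − 0.65) = 0.4552/0.6500 = 0.7003
Terminal stock prices: S_uu = 109.9, S_ud = 54.93, S_dd = 27.46
Terminal payoffs (K − S): max(-44.85, 0) = 0, max(10.07, 0) = 10.07, max(37.54, 0) = 37.54
Node u (S = 84.5): V_u = e^(−0.1)·[0.7003·0.0000 + 0.2997·10.0750] = 2.7325
Node d (S = 42.25): V_d = e^(−0.1)·[0.7003·10.0750 + 0.2997·37.5375] = 16.5644
Node 0 (S = 65): V_0 = e^(−0.1)·[0.7003·2.7325 + 0.2997·16.5644] = 6.2239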